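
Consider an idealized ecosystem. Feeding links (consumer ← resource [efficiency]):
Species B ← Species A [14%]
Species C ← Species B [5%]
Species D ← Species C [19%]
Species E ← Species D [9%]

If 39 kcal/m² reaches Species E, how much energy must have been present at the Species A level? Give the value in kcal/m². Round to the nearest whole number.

Cumulative transfer efficiency: 0.14 × 0.05 × 0.19 × 0.09 = 0.0001197
Species A energy = 39 / 0.0001197 = 325815 kcal/m²

325815 kcal/m²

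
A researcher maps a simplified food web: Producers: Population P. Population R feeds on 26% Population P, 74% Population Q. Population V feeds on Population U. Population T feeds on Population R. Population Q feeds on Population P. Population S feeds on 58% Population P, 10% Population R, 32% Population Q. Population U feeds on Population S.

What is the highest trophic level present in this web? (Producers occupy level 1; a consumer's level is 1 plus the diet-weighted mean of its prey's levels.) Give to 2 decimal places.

Population Q: 1 + 1 = 2
Population R: 1 + (0.26×1 + 0.74×2) = 2.74
Population S: 1 + (0.58×1 + 0.1×2.74 + 0.32×2) = 2.494
Population T: 1 + 2.74 = 3.74
Population U: 1 + 2.494 = 3.494
Population V: 1 + 3.494 = 4.494

4.49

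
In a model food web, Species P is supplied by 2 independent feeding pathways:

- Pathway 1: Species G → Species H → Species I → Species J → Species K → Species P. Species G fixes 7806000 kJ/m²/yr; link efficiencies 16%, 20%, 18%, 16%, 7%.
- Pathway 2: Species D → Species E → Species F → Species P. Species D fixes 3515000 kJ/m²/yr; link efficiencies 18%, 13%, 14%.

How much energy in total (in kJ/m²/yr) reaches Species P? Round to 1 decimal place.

Pathway 1: 7806000 × 0.16 × 0.2 × 0.18 × 0.16 × 0.07 = 503.580672 kJ/m²/yr
Pathway 2: 3515000 × 0.18 × 0.13 × 0.14 = 11515.14 kJ/m²/yr
Total at Species P: 503.580672 + 11515.14 = 12018.720672 kJ/m²/yr

12018.7 kJ/m²/yr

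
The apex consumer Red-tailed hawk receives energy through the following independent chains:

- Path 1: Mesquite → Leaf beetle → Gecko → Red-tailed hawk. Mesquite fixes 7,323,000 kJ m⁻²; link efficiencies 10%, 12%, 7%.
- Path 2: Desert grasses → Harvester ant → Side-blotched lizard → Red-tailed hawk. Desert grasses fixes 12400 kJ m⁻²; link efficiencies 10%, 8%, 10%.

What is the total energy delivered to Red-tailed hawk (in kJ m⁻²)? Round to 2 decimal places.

Path 1: 7323000 × 0.1 × 0.12 × 0.07 = 6151.32 kJ m⁻²
Path 2: 12400 × 0.1 × 0.08 × 0.1 = 9.92 kJ m⁻²
Total at Red-tailed hawk: 6151.32 + 9.92 = 6161.24 kJ m⁻²

6161.24 kJ m⁻²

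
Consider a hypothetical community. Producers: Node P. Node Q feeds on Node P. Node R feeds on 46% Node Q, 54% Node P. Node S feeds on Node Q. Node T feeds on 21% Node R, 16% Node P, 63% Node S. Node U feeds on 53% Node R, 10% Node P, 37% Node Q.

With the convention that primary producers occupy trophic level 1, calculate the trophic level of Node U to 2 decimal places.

3.14

Node Q: 1 + 1 = 2
Node R: 1 + (0.46×2 + 0.54×1) = 2.46
Node S: 1 + 2 = 3
Node T: 1 + (0.21×2.46 + 0.16×1 + 0.63×3) = 3.5666
Node U: 1 + (0.53×2.46 + 0.1×1 + 0.37×2) = 3.1438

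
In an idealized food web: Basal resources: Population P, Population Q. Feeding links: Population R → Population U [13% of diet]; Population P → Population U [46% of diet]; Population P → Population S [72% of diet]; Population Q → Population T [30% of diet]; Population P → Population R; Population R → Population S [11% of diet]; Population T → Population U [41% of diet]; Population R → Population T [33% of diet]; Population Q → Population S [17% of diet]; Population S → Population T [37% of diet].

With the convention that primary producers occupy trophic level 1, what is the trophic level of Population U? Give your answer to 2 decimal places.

2.84

Population R: 1 + 1 = 2
Population S: 1 + (0.11×2 + 0.17×1 + 0.72×1) = 2.11
Population T: 1 + (0.3×1 + 0.37×2.11 + 0.33×2) = 2.7407
Population U: 1 + (0.46×1 + 0.13×2 + 0.41×2.7407) = 2.843687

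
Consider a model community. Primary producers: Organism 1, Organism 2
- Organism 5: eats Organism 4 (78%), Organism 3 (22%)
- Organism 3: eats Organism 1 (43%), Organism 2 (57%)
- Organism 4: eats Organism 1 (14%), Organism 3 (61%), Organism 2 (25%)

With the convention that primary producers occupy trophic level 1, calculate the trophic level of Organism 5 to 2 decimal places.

Organism 3: 1 + (0.43×1 + 0.57×1) = 2
Organism 4: 1 + (0.14×1 + 0.61×2 + 0.25×1) = 2.61
Organism 5: 1 + (0.78×2.61 + 0.22×2) = 3.4758

3.48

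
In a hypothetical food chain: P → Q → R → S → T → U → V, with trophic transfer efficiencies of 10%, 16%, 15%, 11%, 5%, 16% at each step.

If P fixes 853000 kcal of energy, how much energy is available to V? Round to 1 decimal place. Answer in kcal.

Q: 853000 × 0.1 = 85300 kcal
R: 85300 × 0.16 = 13648 kcal
S: 13648 × 0.15 = 2047.2 kcal
T: 2047.2 × 0.11 = 225.192 kcal
U: 225.192 × 0.05 = 11.2596 kcal
V: 11.2596 × 0.16 = 1.801536 kcal

1.8 kcal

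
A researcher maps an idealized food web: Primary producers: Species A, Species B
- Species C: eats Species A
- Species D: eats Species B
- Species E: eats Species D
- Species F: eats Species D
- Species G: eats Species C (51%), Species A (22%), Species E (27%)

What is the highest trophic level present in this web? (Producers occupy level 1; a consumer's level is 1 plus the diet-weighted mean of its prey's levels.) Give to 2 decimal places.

3.05

Species C: 1 + 1 = 2
Species D: 1 + 1 = 2
Species E: 1 + 2 = 3
Species F: 1 + 2 = 3
Species G: 1 + (0.51×2 + 0.22×1 + 0.27×3) = 3.05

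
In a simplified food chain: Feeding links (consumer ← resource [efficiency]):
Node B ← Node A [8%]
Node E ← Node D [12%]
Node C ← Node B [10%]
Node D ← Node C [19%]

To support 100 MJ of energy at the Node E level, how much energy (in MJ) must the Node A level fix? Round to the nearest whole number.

548246 MJ

Cumulative transfer efficiency: 0.08 × 0.1 × 0.19 × 0.12 = 0.0001824
Node A energy = 100 / 0.0001824 = 548246 MJ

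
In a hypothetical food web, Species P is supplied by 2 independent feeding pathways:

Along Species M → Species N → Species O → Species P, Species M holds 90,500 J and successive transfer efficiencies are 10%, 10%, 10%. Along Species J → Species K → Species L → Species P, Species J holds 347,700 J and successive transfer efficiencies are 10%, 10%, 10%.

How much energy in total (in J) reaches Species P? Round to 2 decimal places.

438.20 J

Via Species M: 90500 × 0.1 × 0.1 × 0.1 = 90.5 J
Via Species J: 347700 × 0.1 × 0.1 × 0.1 = 347.7 J
Total at Species P: 90.5 + 347.7 = 438.2 J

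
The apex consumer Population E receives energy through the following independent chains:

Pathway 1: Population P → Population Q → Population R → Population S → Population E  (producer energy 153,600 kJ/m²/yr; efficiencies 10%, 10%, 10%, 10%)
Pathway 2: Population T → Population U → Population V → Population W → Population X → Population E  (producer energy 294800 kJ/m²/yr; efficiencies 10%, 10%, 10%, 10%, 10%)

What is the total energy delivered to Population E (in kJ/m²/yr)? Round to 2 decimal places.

Pathway 1: 153600 × 0.1 × 0.1 × 0.1 × 0.1 = 15.36 kJ/m²/yr
Pathway 2: 294800 × 0.1 × 0.1 × 0.1 × 0.1 × 0.1 = 2.948 kJ/m²/yr
Total at Population E: 15.36 + 2.948 = 18.308 kJ/m²/yr

18.31 kJ/m²/yr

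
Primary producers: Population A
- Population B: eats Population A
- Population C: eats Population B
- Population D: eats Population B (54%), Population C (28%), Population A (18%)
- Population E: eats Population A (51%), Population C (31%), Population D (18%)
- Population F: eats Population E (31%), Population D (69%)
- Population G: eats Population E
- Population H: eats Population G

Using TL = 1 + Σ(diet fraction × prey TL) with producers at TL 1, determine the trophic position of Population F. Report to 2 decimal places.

4.07

Population B: 1 + 1 = 2
Population C: 1 + 2 = 3
Population D: 1 + (0.54×2 + 0.28×3 + 0.18×1) = 3.1
Population E: 1 + (0.51×1 + 0.31×3 + 0.18×3.1) = 2.998
Population F: 1 + (0.31×2.998 + 0.69×3.1) = 4.06838
Population G: 1 + 2.998 = 3.998
Population H: 1 + 3.998 = 4.998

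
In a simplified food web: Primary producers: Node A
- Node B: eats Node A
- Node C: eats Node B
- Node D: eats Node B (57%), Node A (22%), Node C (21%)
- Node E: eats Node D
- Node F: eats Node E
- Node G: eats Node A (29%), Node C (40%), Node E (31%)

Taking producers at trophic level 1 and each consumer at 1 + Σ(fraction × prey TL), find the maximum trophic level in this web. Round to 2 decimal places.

Node B: 1 + 1 = 2
Node C: 1 + 2 = 3
Node D: 1 + (0.57×2 + 0.22×1 + 0.21×3) = 2.99
Node E: 1 + 2.99 = 3.99
Node F: 1 + 3.99 = 4.99
Node G: 1 + (0.29×1 + 0.4×3 + 0.31×3.99) = 3.7269

4.99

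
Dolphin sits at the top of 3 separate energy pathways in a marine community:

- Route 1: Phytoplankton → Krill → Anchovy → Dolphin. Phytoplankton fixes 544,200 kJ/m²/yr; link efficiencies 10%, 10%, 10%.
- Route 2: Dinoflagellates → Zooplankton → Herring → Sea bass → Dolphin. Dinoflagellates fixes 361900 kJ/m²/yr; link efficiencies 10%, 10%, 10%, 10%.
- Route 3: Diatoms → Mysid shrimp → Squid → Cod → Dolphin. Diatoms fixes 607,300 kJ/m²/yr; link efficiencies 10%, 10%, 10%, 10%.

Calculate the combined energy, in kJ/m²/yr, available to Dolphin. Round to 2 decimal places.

Route 1: 544200 × 0.1 × 0.1 × 0.1 = 544.2 kJ/m²/yr
Route 2: 361900 × 0.1 × 0.1 × 0.1 × 0.1 = 36.19 kJ/m²/yr
Route 3: 607300 × 0.1 × 0.1 × 0.1 × 0.1 = 60.73 kJ/m²/yr
Total at Dolphin: 544.2 + 36.19 + 60.73 = 641.12 kJ/m²/yr

641.12 kJ/m²/yr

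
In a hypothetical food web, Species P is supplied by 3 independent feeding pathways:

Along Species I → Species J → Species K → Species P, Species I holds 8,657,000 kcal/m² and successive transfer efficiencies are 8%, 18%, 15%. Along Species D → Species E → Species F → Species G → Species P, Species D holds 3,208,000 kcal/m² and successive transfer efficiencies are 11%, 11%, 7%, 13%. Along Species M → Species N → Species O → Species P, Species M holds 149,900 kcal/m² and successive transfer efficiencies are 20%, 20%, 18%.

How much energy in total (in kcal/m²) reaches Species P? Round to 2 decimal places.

20131.63 kcal/m²

Via Species I: 8657000 × 0.08 × 0.18 × 0.15 = 18699.12 kcal/m²
Via Species D: 3208000 × 0.11 × 0.11 × 0.07 × 0.13 = 353.23288 kcal/m²
Via Species M: 149900 × 0.2 × 0.2 × 0.18 = 1079.28 kcal/m²
Total at Species P: 18699.12 + 353.23288 + 1079.28 = 20131.63288 kcal/m²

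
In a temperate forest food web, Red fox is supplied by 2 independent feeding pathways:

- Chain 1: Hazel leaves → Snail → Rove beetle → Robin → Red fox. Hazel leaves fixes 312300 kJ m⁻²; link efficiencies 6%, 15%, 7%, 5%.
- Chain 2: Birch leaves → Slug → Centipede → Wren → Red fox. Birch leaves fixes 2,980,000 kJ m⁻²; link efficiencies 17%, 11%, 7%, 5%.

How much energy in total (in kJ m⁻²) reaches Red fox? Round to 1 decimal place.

204.9 kJ m⁻²

Chain 1: 312300 × 0.06 × 0.15 × 0.07 × 0.05 = 9.83745 kJ m⁻²
Chain 2: 2980000 × 0.17 × 0.11 × 0.07 × 0.05 = 195.041 kJ m⁻²
Total at Red fox: 9.83745 + 195.041 = 204.87845 kJ m⁻²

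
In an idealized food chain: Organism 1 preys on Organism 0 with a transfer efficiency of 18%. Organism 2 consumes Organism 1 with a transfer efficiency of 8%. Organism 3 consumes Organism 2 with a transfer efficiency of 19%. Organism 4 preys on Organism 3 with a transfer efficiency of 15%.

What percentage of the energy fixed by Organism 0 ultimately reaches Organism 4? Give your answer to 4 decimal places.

Product of link efficiencies: 0.18 × 0.08 × 0.19 × 0.15 = 0.0004104
As a percentage: 0.0004104 × 100 = 0.0410%

0.0410%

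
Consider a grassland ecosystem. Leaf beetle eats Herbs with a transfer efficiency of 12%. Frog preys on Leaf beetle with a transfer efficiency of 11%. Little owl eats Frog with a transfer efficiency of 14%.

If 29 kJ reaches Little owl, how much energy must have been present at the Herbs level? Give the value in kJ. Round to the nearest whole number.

Cumulative transfer efficiency: 0.12 × 0.11 × 0.14 = 0.001848
Herbs energy = 29 / 0.001848 = 15693 kJ

15693 kJ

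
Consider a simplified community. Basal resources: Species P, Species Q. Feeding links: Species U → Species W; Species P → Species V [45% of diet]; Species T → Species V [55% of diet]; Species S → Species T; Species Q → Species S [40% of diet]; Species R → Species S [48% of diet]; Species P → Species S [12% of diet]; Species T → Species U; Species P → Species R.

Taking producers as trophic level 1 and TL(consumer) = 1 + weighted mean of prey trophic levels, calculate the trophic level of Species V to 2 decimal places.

Species R: 1 + 1 = 2
Species S: 1 + (0.4×1 + 0.12×1 + 0.48×2) = 2.48
Species T: 1 + 2.48 = 3.48
Species U: 1 + 3.48 = 4.48
Species V: 1 + (0.55×3.48 + 0.45×1) = 3.364
Species W: 1 + 4.48 = 5.48

3.36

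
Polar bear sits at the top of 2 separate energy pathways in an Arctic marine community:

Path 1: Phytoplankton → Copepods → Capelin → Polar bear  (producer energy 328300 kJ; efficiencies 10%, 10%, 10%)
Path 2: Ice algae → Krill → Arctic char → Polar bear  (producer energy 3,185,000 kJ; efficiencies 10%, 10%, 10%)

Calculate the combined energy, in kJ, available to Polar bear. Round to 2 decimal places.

3513.30 kJ

Path 1: 328300 × 0.1 × 0.1 × 0.1 = 328.3 kJ
Path 2: 3185000 × 0.1 × 0.1 × 0.1 = 3185 kJ
Total at Polar bear: 328.3 + 3185 = 3513.3 kJ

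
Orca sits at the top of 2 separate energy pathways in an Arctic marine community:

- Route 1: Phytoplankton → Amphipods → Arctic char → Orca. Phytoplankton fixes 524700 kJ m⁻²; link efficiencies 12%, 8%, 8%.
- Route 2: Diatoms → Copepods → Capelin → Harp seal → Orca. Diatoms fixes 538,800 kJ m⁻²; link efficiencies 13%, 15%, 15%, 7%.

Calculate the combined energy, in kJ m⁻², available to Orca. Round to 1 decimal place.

Route 1: 524700 × 0.12 × 0.08 × 0.08 = 402.9696 kJ m⁻²
Route 2: 538800 × 0.13 × 0.15 × 0.15 × 0.07 = 110.3193 kJ m⁻²
Total at Orca: 402.9696 + 110.3193 = 513.2889 kJ m⁻²

513.3 kJ m⁻²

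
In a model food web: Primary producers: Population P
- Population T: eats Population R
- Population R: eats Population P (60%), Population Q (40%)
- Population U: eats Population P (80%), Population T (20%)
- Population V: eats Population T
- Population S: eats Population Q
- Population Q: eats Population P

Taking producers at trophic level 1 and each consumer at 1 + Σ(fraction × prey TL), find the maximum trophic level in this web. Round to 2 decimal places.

4.40

Population Q: 1 + 1 = 2
Population R: 1 + (0.6×1 + 0.4×2) = 2.4
Population S: 1 + 2 = 3
Population T: 1 + 2.4 = 3.4
Population U: 1 + (0.8×1 + 0.2×3.4) = 2.48
Population V: 1 + 3.4 = 4.4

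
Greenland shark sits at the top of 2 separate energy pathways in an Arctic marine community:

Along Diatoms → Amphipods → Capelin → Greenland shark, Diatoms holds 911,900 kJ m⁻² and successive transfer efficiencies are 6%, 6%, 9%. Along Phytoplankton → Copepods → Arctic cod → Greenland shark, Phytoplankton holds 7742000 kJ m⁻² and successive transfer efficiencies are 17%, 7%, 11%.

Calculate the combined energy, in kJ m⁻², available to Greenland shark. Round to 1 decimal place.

Via Diatoms: 911900 × 0.06 × 0.06 × 0.09 = 295.4556 kJ m⁻²
Via Phytoplankton: 7742000 × 0.17 × 0.07 × 0.11 = 10134.278 kJ m⁻²
Total at Greenland shark: 295.4556 + 10134.278 = 10429.7336 kJ m⁻²

10429.7 kJ m⁻²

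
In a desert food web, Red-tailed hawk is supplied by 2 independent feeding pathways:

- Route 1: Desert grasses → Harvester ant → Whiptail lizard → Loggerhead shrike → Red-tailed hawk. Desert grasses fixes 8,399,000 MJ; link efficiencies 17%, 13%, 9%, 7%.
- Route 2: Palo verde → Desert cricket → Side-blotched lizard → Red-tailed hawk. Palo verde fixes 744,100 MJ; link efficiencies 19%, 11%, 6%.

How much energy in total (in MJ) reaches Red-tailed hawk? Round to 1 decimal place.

Route 1: 8399000 × 0.17 × 0.13 × 0.09 × 0.07 = 1169.39277 MJ
Route 2: 744100 × 0.19 × 0.11 × 0.06 = 933.1014 MJ
Total at Red-tailed hawk: 1169.39277 + 933.1014 = 2102.49417 MJ

2102.5 MJ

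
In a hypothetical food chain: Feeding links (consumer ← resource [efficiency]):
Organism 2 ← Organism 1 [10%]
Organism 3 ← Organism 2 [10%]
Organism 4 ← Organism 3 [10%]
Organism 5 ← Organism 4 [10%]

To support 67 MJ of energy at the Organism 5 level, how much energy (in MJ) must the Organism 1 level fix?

670000 MJ

Cumulative transfer efficiency: 0.1 × 0.1 × 0.1 × 0.1 = 0.0001
Organism 1 energy = 67 / 0.0001 = 670000 MJ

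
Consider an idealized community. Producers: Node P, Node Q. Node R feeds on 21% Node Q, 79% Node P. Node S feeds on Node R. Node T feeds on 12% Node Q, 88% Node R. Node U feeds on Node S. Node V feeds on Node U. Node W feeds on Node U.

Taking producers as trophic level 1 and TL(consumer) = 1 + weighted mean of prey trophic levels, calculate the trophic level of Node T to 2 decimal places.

2.88

Node R: 1 + (0.21×1 + 0.79×1) = 2
Node S: 1 + 2 = 3
Node T: 1 + (0.12×1 + 0.88×2) = 2.88
Node U: 1 + 3 = 4
Node V: 1 + 4 = 5
Node W: 1 + 4 = 5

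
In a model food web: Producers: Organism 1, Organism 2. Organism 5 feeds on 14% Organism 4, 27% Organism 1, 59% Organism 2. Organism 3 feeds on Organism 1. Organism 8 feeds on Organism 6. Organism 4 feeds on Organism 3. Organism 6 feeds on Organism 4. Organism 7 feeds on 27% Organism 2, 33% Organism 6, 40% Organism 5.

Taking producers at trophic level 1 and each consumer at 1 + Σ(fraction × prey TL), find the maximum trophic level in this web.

5

Organism 3: 1 + 1 = 2
Organism 4: 1 + 2 = 3
Organism 5: 1 + (0.14×3 + 0.27×1 + 0.59×1) = 2.28
Organism 6: 1 + 3 = 4
Organism 7: 1 + (0.27×1 + 0.33×4 + 0.4×2.28) = 3.502
Organism 8: 1 + 4 = 5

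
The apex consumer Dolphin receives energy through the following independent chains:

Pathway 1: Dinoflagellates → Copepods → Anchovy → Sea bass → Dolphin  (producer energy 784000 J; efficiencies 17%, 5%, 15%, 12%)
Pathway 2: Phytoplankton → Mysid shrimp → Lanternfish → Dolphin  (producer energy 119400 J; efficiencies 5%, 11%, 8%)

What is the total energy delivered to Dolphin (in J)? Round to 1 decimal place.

Pathway 1: 784000 × 0.17 × 0.05 × 0.15 × 0.12 = 119.952 J
Pathway 2: 119400 × 0.05 × 0.11 × 0.08 = 52.536 J
Total at Dolphin: 119.952 + 52.536 = 172.488 J

172.5 J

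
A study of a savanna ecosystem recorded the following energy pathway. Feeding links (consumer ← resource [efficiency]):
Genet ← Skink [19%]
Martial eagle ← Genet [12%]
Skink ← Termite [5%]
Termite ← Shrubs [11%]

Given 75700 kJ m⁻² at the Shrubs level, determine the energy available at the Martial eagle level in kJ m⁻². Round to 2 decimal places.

9.49 kJ m⁻²

Termite: 75700 × 0.11 = 8327 kJ m⁻²
Skink: 8327 × 0.05 = 416.35 kJ m⁻²
Genet: 416.35 × 0.19 = 79.1065 kJ m⁻²
Martial eagle: 79.1065 × 0.12 = 9.49278 kJ m⁻²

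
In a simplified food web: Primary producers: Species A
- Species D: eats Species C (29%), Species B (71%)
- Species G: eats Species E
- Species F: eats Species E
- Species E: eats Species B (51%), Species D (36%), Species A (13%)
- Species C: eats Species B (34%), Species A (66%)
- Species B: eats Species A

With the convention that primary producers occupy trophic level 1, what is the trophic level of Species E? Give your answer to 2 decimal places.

3.27

Species B: 1 + 1 = 2
Species C: 1 + (0.34×2 + 0.66×1) = 2.34
Species D: 1 + (0.29×2.34 + 0.71×2) = 3.0986
Species E: 1 + (0.51×2 + 0.36×3.0986 + 0.13×1) = 3.265496
Species F: 1 + 3.265496 = 4.265496
Species G: 1 + 3.265496 = 4.265496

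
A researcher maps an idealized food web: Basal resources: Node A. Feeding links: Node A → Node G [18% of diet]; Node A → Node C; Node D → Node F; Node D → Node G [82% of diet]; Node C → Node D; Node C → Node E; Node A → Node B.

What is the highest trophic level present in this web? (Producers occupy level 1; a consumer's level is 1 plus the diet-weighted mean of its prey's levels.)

Node B: 1 + 1 = 2
Node C: 1 + 1 = 2
Node D: 1 + 2 = 3
Node E: 1 + 2 = 3
Node F: 1 + 3 = 4
Node G: 1 + (0.18×1 + 0.82×3) = 3.64

4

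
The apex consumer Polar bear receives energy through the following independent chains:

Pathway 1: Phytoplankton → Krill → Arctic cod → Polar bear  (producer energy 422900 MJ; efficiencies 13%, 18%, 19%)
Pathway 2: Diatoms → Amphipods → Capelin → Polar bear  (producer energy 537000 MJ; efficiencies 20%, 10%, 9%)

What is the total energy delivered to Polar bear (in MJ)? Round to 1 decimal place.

2846.8 MJ

Pathway 1: 422900 × 0.13 × 0.18 × 0.19 = 1880.2134 MJ
Pathway 2: 537000 × 0.2 × 0.1 × 0.09 = 966.6 MJ
Total at Polar bear: 1880.2134 + 966.6 = 2846.8134 MJ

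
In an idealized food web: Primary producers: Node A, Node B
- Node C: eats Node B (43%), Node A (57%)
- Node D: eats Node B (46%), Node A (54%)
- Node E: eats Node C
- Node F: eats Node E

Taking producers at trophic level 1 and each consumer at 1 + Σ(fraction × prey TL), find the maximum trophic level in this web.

4

Node C: 1 + (0.43×1 + 0.57×1) = 2
Node D: 1 + (0.46×1 + 0.54×1) = 2
Node E: 1 + 2 = 3
Node F: 1 + 3 = 4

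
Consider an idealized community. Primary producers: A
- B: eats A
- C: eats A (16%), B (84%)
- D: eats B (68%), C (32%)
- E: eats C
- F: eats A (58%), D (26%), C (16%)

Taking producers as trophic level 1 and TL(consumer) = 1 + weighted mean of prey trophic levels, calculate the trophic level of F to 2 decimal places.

B: 1 + 1 = 2
C: 1 + (0.16×1 + 0.84×2) = 2.84
D: 1 + (0.68×2 + 0.32×2.84) = 3.2688
E: 1 + 2.84 = 3.84
F: 1 + (0.58×1 + 0.26×3.2688 + 0.16×2.84) = 2.884288

2.88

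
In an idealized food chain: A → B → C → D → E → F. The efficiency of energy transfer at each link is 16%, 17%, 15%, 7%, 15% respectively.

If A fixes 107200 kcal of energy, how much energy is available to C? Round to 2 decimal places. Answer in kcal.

B: 107200 × 0.16 = 17152 kcal
C: 17152 × 0.17 = 2915.84 kcal

2915.84 kcal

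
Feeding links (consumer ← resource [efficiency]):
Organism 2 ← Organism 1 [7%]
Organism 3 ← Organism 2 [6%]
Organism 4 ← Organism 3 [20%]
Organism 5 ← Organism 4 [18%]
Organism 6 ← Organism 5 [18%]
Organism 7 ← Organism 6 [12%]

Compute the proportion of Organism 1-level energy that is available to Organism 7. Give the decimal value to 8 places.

0.00000327

Product of link efficiencies: 0.07 × 0.06 × 0.2 × 0.18 × 0.18 × 0.12 = 0.00000326592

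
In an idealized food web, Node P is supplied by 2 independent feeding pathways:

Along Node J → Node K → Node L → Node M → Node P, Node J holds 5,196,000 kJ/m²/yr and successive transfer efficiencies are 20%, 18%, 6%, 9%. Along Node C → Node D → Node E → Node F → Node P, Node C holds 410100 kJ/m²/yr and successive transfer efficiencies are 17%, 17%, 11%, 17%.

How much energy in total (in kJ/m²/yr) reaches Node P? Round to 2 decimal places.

Via Node J: 5196000 × 0.2 × 0.18 × 0.06 × 0.09 = 1010.1024 kJ/m²/yr
Via Node C: 410100 × 0.17 × 0.17 × 0.11 × 0.17 = 221.630343 kJ/m²/yr
Total at Node P: 1010.1024 + 221.630343 = 1231.732743 kJ/m²/yr

1231.73 kJ/m²/yr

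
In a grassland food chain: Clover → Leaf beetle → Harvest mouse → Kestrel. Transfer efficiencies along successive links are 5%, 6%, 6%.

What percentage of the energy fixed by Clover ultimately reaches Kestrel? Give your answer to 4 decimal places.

Product of link efficiencies: 0.05 × 0.06 × 0.06 = 0.00018
As a percentage: 0.00018 × 100 = 0.0180%

0.0180%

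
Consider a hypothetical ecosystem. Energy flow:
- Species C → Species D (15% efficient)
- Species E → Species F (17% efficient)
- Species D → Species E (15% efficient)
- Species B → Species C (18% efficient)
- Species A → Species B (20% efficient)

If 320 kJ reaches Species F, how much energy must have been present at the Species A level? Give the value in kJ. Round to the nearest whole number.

2323893 kJ

Cumulative transfer efficiency: 0.2 × 0.18 × 0.15 × 0.15 × 0.17 = 0.0001377
Species A energy = 320 / 0.0001377 = 2323893 kJ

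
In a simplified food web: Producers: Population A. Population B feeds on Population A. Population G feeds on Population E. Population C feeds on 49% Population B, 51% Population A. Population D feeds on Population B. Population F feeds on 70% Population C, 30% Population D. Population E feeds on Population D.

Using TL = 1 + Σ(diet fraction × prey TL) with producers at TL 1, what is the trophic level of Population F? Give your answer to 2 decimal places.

3.64

Population B: 1 + 1 = 2
Population C: 1 + (0.49×2 + 0.51×1) = 2.49
Population D: 1 + 2 = 3
Population E: 1 + 3 = 4
Population F: 1 + (0.7×2.49 + 0.3×3) = 3.643
Population G: 1 + 4 = 5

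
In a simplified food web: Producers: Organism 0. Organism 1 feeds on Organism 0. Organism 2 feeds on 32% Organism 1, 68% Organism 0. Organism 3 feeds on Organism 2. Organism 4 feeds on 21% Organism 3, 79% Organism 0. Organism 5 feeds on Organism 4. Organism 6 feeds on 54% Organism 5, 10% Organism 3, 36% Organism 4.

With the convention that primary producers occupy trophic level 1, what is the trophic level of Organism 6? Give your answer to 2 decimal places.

Organism 1: 1 + 1 = 2
Organism 2: 1 + (0.32×2 + 0.68×1) = 2.32
Organism 3: 1 + 2.32 = 3.32
Organism 4: 1 + (0.21×3.32 + 0.79×1) = 2.4872
Organism 5: 1 + 2.4872 = 3.4872
Organism 6: 1 + (0.54×3.4872 + 0.1×3.32 + 0.36×2.4872) = 4.11048

4.11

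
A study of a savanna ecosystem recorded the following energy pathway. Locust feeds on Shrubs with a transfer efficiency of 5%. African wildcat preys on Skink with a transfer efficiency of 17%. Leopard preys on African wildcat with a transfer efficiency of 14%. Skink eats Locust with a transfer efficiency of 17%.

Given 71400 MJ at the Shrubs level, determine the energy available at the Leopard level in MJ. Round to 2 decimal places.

14.44 MJ

Locust: 71400 × 0.05 = 3570 MJ
Skink: 3570 × 0.17 = 606.9 MJ
African wildcat: 606.9 × 0.17 = 103.173 MJ
Leopard: 103.173 × 0.14 = 14.44422 MJ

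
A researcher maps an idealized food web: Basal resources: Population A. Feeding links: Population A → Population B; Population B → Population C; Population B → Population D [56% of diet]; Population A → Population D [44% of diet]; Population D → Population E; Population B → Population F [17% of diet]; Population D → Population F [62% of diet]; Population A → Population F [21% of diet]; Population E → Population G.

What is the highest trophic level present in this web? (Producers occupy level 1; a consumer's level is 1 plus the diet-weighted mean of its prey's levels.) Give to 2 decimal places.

4.56

Population B: 1 + 1 = 2
Population C: 1 + 2 = 3
Population D: 1 + (0.56×2 + 0.44×1) = 2.56
Population E: 1 + 2.56 = 3.56
Population F: 1 + (0.17×2 + 0.62×2.56 + 0.21×1) = 3.1372
Population G: 1 + 3.56 = 4.56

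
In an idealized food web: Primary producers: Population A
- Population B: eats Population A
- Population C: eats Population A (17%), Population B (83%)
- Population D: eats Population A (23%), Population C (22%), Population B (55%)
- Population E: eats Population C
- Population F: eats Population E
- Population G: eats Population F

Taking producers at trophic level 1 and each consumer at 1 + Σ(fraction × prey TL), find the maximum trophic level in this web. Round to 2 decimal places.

Population B: 1 + 1 = 2
Population C: 1 + (0.17×1 + 0.83×2) = 2.83
Population D: 1 + (0.23×1 + 0.22×2.83 + 0.55×2) = 2.9526
Population E: 1 + 2.83 = 3.83
Population F: 1 + 3.83 = 4.83
Population G: 1 + 4.83 = 5.83

5.83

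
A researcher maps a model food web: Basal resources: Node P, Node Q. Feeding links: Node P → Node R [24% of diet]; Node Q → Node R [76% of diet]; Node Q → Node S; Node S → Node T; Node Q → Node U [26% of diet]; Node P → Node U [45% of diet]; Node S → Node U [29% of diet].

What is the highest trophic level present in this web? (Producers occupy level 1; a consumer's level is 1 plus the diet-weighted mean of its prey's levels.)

3

Node R: 1 + (0.24×1 + 0.76×1) = 2
Node S: 1 + 1 = 2
Node T: 1 + 2 = 3
Node U: 1 + (0.26×1 + 0.45×1 + 0.29×2) = 2.29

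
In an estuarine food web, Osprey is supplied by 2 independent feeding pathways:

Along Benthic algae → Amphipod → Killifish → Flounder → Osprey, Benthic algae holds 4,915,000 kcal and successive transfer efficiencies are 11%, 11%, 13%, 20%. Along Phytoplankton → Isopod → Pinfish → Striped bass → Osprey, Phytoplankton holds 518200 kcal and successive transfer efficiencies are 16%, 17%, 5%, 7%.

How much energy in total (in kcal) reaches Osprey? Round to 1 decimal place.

Via Benthic algae: 4915000 × 0.11 × 0.11 × 0.13 × 0.2 = 1546.259 kcal
Via Phytoplankton: 518200 × 0.16 × 0.17 × 0.05 × 0.07 = 49.33264 kcal
Total at Osprey: 1546.259 + 49.33264 = 1595.59164 kcal

1595.6 kcal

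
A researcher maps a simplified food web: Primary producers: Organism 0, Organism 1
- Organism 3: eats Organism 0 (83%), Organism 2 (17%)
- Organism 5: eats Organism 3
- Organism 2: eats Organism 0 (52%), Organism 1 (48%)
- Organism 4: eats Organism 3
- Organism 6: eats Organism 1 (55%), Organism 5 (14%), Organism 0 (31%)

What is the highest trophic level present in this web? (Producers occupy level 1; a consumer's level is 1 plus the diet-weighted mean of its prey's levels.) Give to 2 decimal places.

Organism 2: 1 + (0.52×1 + 0.48×1) = 2
Organism 3: 1 + (0.83×1 + 0.17×2) = 2.17
Organism 4: 1 + 2.17 = 3.17
Organism 5: 1 + 2.17 = 3.17
Organism 6: 1 + (0.55×1 + 0.14×3.17 + 0.31×1) = 2.3038

3.17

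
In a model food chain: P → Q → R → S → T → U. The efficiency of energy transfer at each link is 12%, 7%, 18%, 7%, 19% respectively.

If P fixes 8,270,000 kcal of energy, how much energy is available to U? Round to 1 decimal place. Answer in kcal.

Q: 8270000 × 0.12 = 992400 kcal
R: 992400 × 0.07 = 69468 kcal
S: 69468 × 0.18 = 12504.24 kcal
T: 12504.24 × 0.07 = 875.2968 kcal
U: 875.2968 × 0.19 = 166.306392 kcal

166.3 kcal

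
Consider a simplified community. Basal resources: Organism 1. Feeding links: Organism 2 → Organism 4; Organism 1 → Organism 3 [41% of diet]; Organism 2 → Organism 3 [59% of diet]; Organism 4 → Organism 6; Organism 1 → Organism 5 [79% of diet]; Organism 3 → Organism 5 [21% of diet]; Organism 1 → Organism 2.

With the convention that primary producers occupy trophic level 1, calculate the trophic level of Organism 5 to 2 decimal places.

Organism 2: 1 + 1 = 2
Organism 3: 1 + (0.59×2 + 0.41×1) = 2.59
Organism 4: 1 + 2 = 3
Organism 5: 1 + (0.79×1 + 0.21×2.59) = 2.3339
Organism 6: 1 + 3 = 4

2.33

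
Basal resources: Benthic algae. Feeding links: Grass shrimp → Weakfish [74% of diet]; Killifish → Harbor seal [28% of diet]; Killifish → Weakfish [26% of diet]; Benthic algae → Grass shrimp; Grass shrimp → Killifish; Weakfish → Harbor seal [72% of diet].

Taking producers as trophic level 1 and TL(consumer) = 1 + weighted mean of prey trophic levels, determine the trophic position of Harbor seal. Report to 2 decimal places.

4.19

Grass shrimp: 1 + 1 = 2
Killifish: 1 + 2 = 3
Weakfish: 1 + (0.26×3 + 0.74×2) = 3.26
Harbor seal: 1 + (0.72×3.26 + 0.28×3) = 4.1872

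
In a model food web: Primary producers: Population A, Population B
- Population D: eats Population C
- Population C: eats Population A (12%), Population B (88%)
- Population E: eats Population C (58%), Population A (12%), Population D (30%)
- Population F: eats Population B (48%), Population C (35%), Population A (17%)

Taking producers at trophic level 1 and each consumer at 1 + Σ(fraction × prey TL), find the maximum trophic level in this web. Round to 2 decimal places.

Population C: 1 + (0.12×1 + 0.88×1) = 2
Population D: 1 + 2 = 3
Population E: 1 + (0.58×2 + 0.12×1 + 0.3×3) = 3.18
Population F: 1 + (0.48×1 + 0.35×2 + 0.17×1) = 2.35

3.18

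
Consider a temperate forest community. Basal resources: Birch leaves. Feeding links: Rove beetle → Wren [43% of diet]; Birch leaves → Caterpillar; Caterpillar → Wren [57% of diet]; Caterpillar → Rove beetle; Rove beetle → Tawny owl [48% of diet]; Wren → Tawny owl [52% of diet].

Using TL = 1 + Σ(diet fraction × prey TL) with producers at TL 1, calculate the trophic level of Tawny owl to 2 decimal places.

Caterpillar: 1 + 1 = 2
Rove beetle: 1 + 2 = 3
Wren: 1 + (0.43×3 + 0.57×2) = 3.43
Tawny owl: 1 + (0.52×3.43 + 0.48×3) = 4.2236

4.22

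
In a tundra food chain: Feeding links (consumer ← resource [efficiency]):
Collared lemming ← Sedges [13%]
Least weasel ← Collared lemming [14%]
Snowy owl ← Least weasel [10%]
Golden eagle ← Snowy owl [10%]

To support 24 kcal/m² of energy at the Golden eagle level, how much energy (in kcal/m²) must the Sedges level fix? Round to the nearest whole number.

131868 kcal/m²

Cumulative transfer efficiency: 0.13 × 0.14 × 0.1 × 0.1 = 0.000182
Sedges energy = 24 / 0.000182 = 131868 kcal/m²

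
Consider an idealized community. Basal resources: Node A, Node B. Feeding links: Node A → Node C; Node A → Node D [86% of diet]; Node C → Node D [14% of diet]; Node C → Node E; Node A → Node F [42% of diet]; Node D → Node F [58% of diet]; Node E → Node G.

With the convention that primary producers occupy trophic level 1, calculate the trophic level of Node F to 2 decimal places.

2.66

Node C: 1 + 1 = 2
Node D: 1 + (0.86×1 + 0.14×2) = 2.14
Node E: 1 + 2 = 3
Node F: 1 + (0.42×1 + 0.58×2.14) = 2.6612
Node G: 1 + 3 = 4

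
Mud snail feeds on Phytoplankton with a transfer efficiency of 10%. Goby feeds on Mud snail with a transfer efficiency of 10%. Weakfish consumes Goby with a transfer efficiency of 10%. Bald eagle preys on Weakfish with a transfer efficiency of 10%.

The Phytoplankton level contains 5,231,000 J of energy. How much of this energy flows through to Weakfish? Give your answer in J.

Mud snail: 5231000 × 0.1 = 523100 J
Goby: 523100 × 0.1 = 52310 J
Weakfish: 52310 × 0.1 = 5231 J

5231 J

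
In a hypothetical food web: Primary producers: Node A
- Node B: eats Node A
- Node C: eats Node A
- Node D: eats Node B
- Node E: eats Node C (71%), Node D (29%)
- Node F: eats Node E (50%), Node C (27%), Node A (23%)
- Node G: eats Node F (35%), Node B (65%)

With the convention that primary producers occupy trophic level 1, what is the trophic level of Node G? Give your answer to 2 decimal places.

3.50

Node B: 1 + 1 = 2
Node C: 1 + 1 = 2
Node D: 1 + 2 = 3
Node E: 1 + (0.71×2 + 0.29×3) = 3.29
Node F: 1 + (0.5×3.29 + 0.27×2 + 0.23×1) = 3.415
Node G: 1 + (0.35×3.415 + 0.65×2) = 3.49525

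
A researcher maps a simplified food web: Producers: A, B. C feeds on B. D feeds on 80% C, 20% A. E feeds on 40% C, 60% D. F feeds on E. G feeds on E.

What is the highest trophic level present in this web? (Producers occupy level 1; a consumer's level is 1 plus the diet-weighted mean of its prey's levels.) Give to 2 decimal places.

4.48

C: 1 + 1 = 2
D: 1 + (0.8×2 + 0.2×1) = 2.8
E: 1 + (0.4×2 + 0.6×2.8) = 3.48
F: 1 + 3.48 = 4.48
G: 1 + 3.48 = 4.48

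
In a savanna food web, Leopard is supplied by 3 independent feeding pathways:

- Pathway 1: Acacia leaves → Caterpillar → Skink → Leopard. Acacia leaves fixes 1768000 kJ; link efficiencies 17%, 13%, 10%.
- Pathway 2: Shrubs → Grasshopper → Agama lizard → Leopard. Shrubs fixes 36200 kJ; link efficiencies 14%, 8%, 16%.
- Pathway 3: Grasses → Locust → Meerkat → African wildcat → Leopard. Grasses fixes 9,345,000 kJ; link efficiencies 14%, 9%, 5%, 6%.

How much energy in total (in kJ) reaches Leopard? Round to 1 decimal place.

Pathway 1: 1768000 × 0.17 × 0.13 × 0.1 = 3907.28 kJ
Pathway 2: 36200 × 0.14 × 0.08 × 0.16 = 64.8704 kJ
Pathway 3: 9345000 × 0.14 × 0.09 × 0.05 × 0.06 = 353.241 kJ
Total at Leopard: 3907.28 + 64.8704 + 353.241 = 4325.3914 kJ

4325.4 kJ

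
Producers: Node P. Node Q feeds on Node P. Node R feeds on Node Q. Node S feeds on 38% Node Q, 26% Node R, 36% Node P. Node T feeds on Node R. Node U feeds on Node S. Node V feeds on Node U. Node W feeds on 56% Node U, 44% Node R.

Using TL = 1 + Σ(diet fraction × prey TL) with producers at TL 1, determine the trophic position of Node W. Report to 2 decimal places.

4.50

Node Q: 1 + 1 = 2
Node R: 1 + 2 = 3
Node S: 1 + (0.38×2 + 0.26×3 + 0.36×1) = 2.9
Node T: 1 + 3 = 4
Node U: 1 + 2.9 = 3.9
Node V: 1 + 3.9 = 4.9
Node W: 1 + (0.56×3.9 + 0.44×3) = 4.504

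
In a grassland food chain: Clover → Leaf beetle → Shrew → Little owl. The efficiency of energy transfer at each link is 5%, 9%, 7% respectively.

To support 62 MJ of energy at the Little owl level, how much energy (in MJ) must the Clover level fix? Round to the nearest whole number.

Cumulative transfer efficiency: 0.05 × 0.09 × 0.07 = 0.000315
Clover energy = 62 / 0.000315 = 196825 MJ

196825 MJ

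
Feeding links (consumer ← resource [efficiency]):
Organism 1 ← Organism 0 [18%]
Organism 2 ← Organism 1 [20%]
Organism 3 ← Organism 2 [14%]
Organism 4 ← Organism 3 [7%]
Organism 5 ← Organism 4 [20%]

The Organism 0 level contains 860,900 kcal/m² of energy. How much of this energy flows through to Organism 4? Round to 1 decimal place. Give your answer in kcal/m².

Organism 1: 860900 × 0.18 = 154962 kcal/m²
Organism 2: 154962 × 0.2 = 30992.4 kcal/m²
Organism 3: 30992.4 × 0.14 = 4338.936 kcal/m²
Organism 4: 4338.936 × 0.07 = 303.72552 kcal/m²

303.7 kcal/m²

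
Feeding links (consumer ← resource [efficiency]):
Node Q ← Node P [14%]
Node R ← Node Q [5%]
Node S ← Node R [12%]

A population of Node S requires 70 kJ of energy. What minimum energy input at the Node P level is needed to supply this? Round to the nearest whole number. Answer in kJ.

Cumulative transfer efficiency: 0.14 × 0.05 × 0.12 = 0.00084
Node P energy = 70 / 0.00084 = 83333 kJ

83333 kJ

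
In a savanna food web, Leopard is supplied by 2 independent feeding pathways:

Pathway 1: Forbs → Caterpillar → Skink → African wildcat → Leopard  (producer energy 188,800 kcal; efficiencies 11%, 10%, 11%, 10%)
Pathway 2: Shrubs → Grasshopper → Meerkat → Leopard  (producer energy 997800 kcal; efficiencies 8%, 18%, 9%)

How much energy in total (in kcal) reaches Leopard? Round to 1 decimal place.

1316.0 kcal

Pathway 1: 188800 × 0.11 × 0.1 × 0.11 × 0.1 = 22.8448 kcal
Pathway 2: 997800 × 0.08 × 0.18 × 0.09 = 1293.1488 kcal
Total at Leopard: 22.8448 + 1293.1488 = 1315.9936 kcal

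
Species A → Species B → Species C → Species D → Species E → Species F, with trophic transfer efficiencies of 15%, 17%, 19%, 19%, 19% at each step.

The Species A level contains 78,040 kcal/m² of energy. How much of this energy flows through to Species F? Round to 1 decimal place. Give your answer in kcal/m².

13.6 kcal/m²

Species B: 78040 × 0.15 = 11706 kcal/m²
Species C: 11706 × 0.17 = 1990.02 kcal/m²
Species D: 1990.02 × 0.19 = 378.1038 kcal/m²
Species E: 378.1038 × 0.19 = 71.839722 kcal/m²
Species F: 71.839722 × 0.19 = 13.64954718 kcal/m²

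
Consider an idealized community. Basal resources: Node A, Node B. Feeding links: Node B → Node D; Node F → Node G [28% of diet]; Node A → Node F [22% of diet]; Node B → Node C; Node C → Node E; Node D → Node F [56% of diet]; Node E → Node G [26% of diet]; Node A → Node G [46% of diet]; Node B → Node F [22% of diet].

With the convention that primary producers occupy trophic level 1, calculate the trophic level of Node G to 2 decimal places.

Node C: 1 + 1 = 2
Node D: 1 + 1 = 2
Node E: 1 + 2 = 3
Node F: 1 + (0.22×1 + 0.56×2 + 0.22×1) = 2.56
Node G: 1 + (0.46×1 + 0.28×2.56 + 0.26×3) = 2.9568

2.96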